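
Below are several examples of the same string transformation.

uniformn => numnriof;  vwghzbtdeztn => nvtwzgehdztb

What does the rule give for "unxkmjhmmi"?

iumnmxhkjm

Each output is the input with this applied: take characters alternately from the front and the back (1st, last, 2nd, 2nd-last, ...), then swap each adjacent pair of characters (1↔2, 3↔4, ...).
"unxkmjhmmi" → "uinmxmkhmj" → "iumnmxhkjm".
(Check on "vwghzbtdeztn": → "vnwtgzhezdbt" → "nvtwzgehdztb" ✓)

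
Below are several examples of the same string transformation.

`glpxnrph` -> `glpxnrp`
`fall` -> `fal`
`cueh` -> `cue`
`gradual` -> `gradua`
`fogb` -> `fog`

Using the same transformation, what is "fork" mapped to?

The rule is to delete the last character.
Doing the same to "fork": "for".

for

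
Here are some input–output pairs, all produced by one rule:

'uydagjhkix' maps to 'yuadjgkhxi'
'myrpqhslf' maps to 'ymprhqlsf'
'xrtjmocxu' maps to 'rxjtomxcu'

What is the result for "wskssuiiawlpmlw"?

swskusiiwapllmw

What's happening: swap each adjacent pair of characters (1↔2, 3↔4, ...).
So "wskssuiiawlpmlw" becomes "swskusiiwapllmw".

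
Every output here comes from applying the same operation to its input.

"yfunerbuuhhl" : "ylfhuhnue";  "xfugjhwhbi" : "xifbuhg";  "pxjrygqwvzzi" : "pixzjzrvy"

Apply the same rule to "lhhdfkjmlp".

Each output is the input with this applied: take characters alternately from the front and the back (1st, last, 2nd, 2nd-last, ...), then delete the last 3 characters.
For "lhhdfkjmlp", step one produces "lphlhmdjfk"; step two turns that into "lphlhmd".
(Check on "xfugjhwhbi": → "xifbuhgwjh" → "xifbuhg" ✓)

lphlhmd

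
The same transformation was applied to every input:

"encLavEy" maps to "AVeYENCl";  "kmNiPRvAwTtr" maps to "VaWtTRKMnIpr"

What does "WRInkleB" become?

KLEbwriN

What's happening: flip the case of every letter, then swap the front and back halves of the string.
Starting from "WRInkleB": after the first operation, "wriNKLEb"; after the second, "KLEbwriN".
(Check on "kmNiPRvAwTtr": → "KMnIprVaWtTR" → "VaWtTRKMnIpr" ✓)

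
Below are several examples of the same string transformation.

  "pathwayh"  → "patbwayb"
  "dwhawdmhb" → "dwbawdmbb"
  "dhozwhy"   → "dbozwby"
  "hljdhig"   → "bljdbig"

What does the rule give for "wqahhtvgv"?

wqabbtvgv

The rule is to replace every "h" with "b".
Applying that to "wqahhtvgv" gives "wqabbtvgv".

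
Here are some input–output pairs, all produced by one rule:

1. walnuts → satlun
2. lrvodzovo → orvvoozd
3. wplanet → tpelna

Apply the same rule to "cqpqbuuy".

yqupuqb

Rule — take characters alternately from the front and the back (1st, last, 2nd, 2nd-last, ...), then delete the first character.
"cqpqbuuy" → "cyqupuqb" → "yqupuqb".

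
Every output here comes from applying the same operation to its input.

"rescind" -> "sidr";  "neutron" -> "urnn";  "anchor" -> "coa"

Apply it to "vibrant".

Rule — keep every other character starting from the first (positions 1st, 3rd, 5th, ...), then move the first character to the end.
So "vibrant" becomes "batv".

batv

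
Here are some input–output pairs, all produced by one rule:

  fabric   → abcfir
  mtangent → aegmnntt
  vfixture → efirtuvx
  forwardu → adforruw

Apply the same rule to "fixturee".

eefirtux

The transformation: sort the characters into alphabetical order.
Doing the same to "fixturee": "eefirtux".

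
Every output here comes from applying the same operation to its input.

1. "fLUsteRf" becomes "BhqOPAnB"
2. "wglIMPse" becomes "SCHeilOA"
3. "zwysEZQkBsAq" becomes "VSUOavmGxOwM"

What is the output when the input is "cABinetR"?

YwxEJAPn

Each output is the input with this applied: shift every letter 4 places backward in the alphabet (wrapping around), then flip the case of every letter.
Starting from "cABinetR": after the first operation, "yWXejapN"; after the second, "YwxEJAPn".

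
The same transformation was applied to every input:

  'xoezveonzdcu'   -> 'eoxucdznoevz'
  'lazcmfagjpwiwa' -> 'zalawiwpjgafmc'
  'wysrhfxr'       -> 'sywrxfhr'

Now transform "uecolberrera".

ceuarerreblo

The transformation: move the first 3 characters to the end (rotate left by 3), then reverse the string.
Working it through for "uecolberrera": intermediate "olberrerauec", final "ceuarerreblo".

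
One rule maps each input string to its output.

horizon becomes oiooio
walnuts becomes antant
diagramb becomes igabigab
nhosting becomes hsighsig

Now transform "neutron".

etoeto

What's happening: keep every other character starting from the second (positions 2nd, 4th, 6th, ...), then write the whole string twice.
"neutron" → "eto" → "etoeto".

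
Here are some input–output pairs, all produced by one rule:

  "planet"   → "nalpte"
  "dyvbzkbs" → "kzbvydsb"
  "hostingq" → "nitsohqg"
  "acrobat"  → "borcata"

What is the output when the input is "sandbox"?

What's happening: reverse the string, then move the first 2 characters to the end (rotate left by 2).
On "sandbox" that produces "bdnasxo".

bdnasxo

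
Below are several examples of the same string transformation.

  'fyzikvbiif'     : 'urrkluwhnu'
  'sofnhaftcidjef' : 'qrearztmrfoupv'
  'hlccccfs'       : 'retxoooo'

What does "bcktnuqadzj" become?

lvnowfzgcmp

Rule — shift every letter 12 places forward in the alphabet (wrapping around), then move the last 2 characters to the front (rotate right by 2).
"bcktnuqadzj" → "nowfzgcmplv" → "lvnowfzgcmp".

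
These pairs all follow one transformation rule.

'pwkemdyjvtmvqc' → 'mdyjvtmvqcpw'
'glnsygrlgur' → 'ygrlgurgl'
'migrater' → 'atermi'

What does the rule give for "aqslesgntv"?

esgntvaq

The rule is to move the first 2 characters to the end (rotate left by 2), then delete the first 2 characters.
On "aqslesgntv": the first step gives "slesgntvaq", and the second then gives "esgntvaq".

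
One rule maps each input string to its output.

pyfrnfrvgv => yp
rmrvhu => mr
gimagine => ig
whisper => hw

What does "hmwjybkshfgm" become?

mh

What's happening: swap each adjacent pair of characters (1↔2, 3↔4, ...), then keep only the first 2 characters.
Doing the same to "hmwjybkshfgm": "mh".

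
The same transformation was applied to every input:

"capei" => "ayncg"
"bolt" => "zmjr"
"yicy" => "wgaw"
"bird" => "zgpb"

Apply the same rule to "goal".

In each case the input is transformed by: shift every letter 2 places backward in the alphabet (wrapping around).
So "goal" becomes "emyj".

emyj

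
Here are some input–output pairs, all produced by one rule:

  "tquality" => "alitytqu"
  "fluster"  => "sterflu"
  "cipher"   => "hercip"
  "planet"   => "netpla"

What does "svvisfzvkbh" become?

Looking at the pairs, the operation is to move the first 3 characters to the end (rotate left by 3).
Doing the same to "svvisfzvkbh": "isfzvkbhsvv".

isfzvkbhsvv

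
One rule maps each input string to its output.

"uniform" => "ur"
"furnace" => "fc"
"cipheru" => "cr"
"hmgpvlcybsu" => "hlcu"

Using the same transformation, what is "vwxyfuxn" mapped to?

vux

The transformation: swap each adjacent pair of characters (1↔2, 3↔4, ...), then keep one character in every 3, starting at position 2 (positions 2nd, 5th, 8th, ...).
Applying both steps to "vwxyfuxn": "wvyxufnx", then "vux".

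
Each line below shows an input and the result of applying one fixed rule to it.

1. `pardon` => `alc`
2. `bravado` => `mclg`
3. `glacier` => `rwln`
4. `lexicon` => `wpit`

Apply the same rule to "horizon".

The rule is to delete the last 3 characters, then shift every letter 11 places forward in the alphabet (wrapping around).
On "horizon" that produces "szct".

szct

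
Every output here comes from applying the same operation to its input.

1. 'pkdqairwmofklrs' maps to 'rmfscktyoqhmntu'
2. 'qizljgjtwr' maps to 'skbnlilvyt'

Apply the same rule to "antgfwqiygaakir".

cpvihyskaiccmkt

In each case the input is transformed by: shift every letter 2 places forward in the alphabet (wrapping around).
Doing the same to "antgfwqiygaakir": "cpvihyskaiccmkt".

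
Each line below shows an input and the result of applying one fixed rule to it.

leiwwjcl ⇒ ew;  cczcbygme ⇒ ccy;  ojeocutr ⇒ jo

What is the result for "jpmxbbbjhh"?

The pattern: delete the last 3 characters, then keep every other character starting from the second (positions 2nd, 4th, 6th, ...).
Applying both steps to "jpmxbbbjhh": "jpmxbbb", then "pxb".

pxb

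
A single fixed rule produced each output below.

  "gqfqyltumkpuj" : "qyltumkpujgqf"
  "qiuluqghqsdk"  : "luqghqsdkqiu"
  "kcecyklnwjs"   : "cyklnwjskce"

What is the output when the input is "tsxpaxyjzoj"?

paxyjzojtsx

Rule — move the first 3 characters to the end (rotate left by 3).
"tsxpaxyjzoj" → "paxyjzojtsx".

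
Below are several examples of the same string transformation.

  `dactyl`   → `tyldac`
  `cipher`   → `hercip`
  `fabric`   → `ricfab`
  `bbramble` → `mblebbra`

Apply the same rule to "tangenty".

The transformation: swap the front and back halves of the string.
Applying that to "tangenty" gives "entytang".

entytang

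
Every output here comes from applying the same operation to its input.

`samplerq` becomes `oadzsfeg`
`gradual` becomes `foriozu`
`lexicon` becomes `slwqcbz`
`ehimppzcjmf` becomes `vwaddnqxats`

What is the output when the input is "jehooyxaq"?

svccmloex

Rule — move the first character to the end, then shift every letter 12 places backward in the alphabet (wrapping around).
For "jehooyxaq", step one produces "ehooyxaqj"; step two turns that into "svccmloex".
(Check on "samplerq": → "amplerqs" → "oadzsfeg" ✓)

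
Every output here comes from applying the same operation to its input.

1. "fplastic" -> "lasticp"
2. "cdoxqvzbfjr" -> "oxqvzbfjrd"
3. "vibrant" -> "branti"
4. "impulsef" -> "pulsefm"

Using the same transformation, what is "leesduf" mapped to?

In each case the input is transformed by: delete the first character, then move the first character to the end.
Working it through for "leesduf": intermediate "eesduf", final "esdufe".

esdufe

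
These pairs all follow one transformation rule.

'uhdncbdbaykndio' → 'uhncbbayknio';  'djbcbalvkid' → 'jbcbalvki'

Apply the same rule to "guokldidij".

Rule — remove every "d".
Doing the same to "guokldidij": "guokliij".

guokliij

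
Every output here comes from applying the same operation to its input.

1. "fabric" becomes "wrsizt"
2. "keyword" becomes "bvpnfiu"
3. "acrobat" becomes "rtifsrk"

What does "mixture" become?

dzokliv

Each output is the input with this applied: shift every letter 9 places backward in the alphabet (wrapping around).
"mixture" → "dzokliv".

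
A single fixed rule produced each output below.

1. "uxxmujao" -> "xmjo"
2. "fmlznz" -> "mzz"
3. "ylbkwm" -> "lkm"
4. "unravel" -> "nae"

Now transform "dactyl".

atl

The rule is to keep every other character starting from the second (positions 2nd, 4th, 6th, ...).
For "dactyl" the result is "atl".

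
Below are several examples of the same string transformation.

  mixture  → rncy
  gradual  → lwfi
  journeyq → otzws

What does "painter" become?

ufns

The transformation: delete the last 3 characters, then shift every letter 5 places forward in the alphabet (wrapping around).
Applying both steps to "painter": "pain", then "ufns".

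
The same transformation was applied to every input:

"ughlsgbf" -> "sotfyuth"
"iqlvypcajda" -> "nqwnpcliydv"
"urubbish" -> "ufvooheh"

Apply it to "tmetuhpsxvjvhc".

puiwikfcuhgrzg

In each case the input is transformed by: shift every letter 13 places forward in the alphabet (wrapping around) — i.e. ROT13, then reverse the string.
On "tmetuhpsxvjvhc": the first step gives "gzrghucfkiwiup", and the second then gives "puiwikfcuhgrzg".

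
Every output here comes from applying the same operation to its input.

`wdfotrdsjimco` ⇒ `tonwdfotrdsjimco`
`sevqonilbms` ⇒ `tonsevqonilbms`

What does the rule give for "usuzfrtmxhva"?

tonusuzfrtmxhva

In each case the input is transformed by: prepend "ton".
So "usuzfrtmxhva" becomes "tonusuzfrtmxhva".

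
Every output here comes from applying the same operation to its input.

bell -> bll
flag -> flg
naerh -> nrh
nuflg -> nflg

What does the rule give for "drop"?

The transformation: remove every vowel.
For "drop" the result is "drp".

drp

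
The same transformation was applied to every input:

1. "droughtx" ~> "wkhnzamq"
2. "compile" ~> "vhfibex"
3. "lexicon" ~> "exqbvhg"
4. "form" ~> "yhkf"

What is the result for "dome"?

In each case the input is transformed by: shift every letter 7 places backward in the alphabet (wrapping around).
On "dome" that produces "whfx".

whfx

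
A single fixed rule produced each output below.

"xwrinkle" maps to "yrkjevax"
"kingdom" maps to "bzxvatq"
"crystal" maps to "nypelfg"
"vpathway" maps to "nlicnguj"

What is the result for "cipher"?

repvcu

In each case the input is transformed by: move the last 2 characters to the front (rotate right by 2), then shift every letter 13 places forward in the alphabet (wrapping around) — i.e. ROT13.
On "cipher": the first step gives "erciph", and the second then gives "repvcu".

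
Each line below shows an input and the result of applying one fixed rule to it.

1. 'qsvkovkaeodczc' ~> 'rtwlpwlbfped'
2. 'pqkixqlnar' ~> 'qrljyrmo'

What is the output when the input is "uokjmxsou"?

vplknyt

In each case the input is transformed by: delete the last 2 characters, then shift every letter 1 place forward in the alphabet (wrapping around).
Applying that to "uokjmxsou" gives "vplknyt".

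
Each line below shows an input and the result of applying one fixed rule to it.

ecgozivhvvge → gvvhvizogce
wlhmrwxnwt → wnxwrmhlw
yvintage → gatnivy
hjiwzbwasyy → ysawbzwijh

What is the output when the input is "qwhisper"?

Rule — delete the last character, then reverse the string.
Starting from "qwhisper": after the first operation, "qwhispe"; after the second, "epsihwq".

epsihwq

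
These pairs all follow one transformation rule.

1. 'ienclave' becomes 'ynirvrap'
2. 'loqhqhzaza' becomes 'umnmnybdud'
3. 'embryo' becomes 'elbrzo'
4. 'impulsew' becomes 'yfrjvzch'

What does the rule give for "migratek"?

Looking at the pairs, the operation is to swap the front and back halves of the string, then shift every letter 13 places forward in the alphabet (wrapping around) — i.e. ROT13.
For "migratek", step one produces "atekmigr"; step two turns that into "ngrxzvte".

ngrxzvte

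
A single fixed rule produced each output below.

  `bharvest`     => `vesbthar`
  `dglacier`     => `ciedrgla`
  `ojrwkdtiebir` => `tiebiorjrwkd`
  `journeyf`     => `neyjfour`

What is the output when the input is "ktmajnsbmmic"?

What's happening: swap the first and last characters, then swap the front and back halves of the string.
"ktmajnsbmmic" → "ctmajnsbmmik" → "sbmmikctmajn".

sbmmikctmajn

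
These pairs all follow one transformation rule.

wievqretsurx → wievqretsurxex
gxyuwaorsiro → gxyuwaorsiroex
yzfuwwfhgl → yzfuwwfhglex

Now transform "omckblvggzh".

omckblvggzhex

The rule is to append "ex".
On "omckblvggzh" that produces "omckblvggzhex".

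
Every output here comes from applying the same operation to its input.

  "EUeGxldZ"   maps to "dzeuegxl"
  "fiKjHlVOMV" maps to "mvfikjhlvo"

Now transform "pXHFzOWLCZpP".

pppxhfzowlcz

Each output is the input with this applied: move the last 2 characters to the front (rotate right by 2), then convert every letter to lowercase.
Applying that to "pXHFzOWLCZpP" gives "pppxhfzowlcz".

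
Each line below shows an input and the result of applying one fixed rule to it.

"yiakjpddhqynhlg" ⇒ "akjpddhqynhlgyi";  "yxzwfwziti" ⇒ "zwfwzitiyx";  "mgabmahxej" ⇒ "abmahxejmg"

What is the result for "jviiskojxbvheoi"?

iiskojxbvheoijv

Looking at the pairs, the operation is to move the first 2 characters to the end (rotate left by 2).
"jviiskojxbvheoi" → "iiskojxbvheoijv".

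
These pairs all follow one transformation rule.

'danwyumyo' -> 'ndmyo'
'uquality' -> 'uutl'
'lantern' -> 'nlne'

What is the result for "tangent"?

ntte

Rule — keep every other character starting from the first (positions 1st, 3rd, 5th, ...), then swap each adjacent pair of characters (1↔2, 3↔4, ...).
For "tangent", step one produces "tnet"; step two turns that into "ntte".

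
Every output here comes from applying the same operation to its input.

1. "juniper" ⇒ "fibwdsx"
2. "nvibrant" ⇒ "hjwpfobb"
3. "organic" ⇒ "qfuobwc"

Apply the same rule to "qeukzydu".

Rule — swap the first and last characters, then shift every letter 12 places backward in the alphabet (wrapping around).
On "qeukzydu": the first step gives "ueukzydq", and the second then gives "isiynmre".

isiynmre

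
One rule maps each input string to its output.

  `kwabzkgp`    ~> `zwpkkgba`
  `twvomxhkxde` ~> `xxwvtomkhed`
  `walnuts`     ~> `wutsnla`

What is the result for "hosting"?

The pattern: sort the characters into reverse alphabetical order.
"hosting" → "tsonihg".

tsonihg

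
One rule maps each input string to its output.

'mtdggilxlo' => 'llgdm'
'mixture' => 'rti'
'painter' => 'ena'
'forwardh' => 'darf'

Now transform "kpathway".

ahak

The pattern: reverse the string, then keep every other character starting from the second (positions 2nd, 4th, 6th, ...).
On "kpathway": the first step gives "yawhtapk", and the second then gives "ahak".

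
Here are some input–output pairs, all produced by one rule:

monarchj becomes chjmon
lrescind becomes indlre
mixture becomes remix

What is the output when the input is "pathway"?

The pattern: move the first 3 characters to the end (rotate left by 3), then delete the first 2 characters.
Working it through for "pathway": intermediate "hwaypat", final "aypat".

aypat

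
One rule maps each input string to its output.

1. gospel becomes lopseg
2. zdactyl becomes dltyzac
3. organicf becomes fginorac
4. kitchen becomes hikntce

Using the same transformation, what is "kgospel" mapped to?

Looking at the pairs, the operation is to sort the characters into alphabetical order, then move the first 2 characters to the end (rotate left by 2).
"kgospel" → "egklops" → "klopseg".

klopseg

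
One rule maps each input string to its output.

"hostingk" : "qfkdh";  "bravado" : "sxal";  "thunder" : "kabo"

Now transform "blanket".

The rule is to shift every letter 3 places backward in the alphabet (wrapping around), then delete the first 3 characters.
Applying both steps to "blanket": "yixkhbq", then "khbq".

khbq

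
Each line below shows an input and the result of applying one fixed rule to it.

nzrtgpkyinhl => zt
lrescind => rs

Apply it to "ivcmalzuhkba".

vm

Looking at the pairs, the operation is to keep every other character starting from the second (positions 2nd, 4th, 6th, ...), then keep only the first 2 characters.
For "ivcmalzuhkba", step one produces "vmluka"; step two turns that into "vm".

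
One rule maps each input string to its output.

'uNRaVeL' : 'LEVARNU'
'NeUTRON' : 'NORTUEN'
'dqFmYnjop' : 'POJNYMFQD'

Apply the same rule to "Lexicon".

The transformation: reverse the string, then convert every letter to uppercase.
"Lexicon" → "nocixeL" → "NOCIXEL".

NOCIXEL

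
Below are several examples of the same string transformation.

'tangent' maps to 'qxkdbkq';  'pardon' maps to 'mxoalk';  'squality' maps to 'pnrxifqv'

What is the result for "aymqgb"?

The pattern: shift every letter 3 places backward in the alphabet (wrapping around).
On "aymqgb" that produces "xvjndy".

xvjndy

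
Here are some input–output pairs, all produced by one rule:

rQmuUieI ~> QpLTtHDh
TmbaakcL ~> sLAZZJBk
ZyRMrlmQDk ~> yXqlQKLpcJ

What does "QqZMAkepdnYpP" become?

The rule is to shift every letter 1 place backward in the alphabet (wrapping around), then flip the case of every letter.
"QqZMAkepdnYpP" → "PpYLZjdocmXoO" → "pPylzJDOCMxOo".

pPylzJDOCMxOo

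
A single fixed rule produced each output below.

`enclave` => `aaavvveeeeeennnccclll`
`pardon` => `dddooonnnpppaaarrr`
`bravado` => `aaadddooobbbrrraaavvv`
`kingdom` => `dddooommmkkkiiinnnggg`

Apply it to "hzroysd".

yyysssdddhhhzzzrrrooo

The rule is to move the last 3 characters to the front (rotate right by 3), then repeat every character 3 times.
For "hzroysd" the result is "yyysssdddhhhzzzrrrooo".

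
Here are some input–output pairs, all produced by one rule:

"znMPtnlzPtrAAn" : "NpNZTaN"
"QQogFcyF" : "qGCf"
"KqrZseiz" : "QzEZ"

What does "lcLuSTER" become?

CUtr

What's happening: keep every other character starting from the second (positions 2nd, 4th, 6th, ...), then flip the case of every letter.
For "lcLuSTER", step one produces "cuTR"; step two turns that into "CUtr".
(Check on "znMPtnlzPtrAAn": → "nPnztAn" → "NpNZTaN" ✓)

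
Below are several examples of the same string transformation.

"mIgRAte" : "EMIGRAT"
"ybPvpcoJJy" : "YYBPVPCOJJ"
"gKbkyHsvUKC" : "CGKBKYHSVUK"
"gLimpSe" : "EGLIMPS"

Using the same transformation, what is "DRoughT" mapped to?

TDROUGH

What's happening: move the last character to the front, then convert every letter to uppercase.
"DRoughT" → "TDRough" → "TDROUGH".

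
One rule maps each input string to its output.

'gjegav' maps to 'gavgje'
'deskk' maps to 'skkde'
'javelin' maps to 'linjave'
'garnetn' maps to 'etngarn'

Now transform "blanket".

The rule is to move the last 3 characters to the front (rotate right by 3).
"blanket" → "ketblan".

ketblan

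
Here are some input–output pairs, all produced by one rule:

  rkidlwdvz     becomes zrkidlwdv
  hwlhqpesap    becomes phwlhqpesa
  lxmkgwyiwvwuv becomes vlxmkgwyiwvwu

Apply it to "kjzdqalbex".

In each case the input is transformed by: move the last character to the front.
"kjzdqalbex" → "xkjzdqalbe".

xkjzdqalbe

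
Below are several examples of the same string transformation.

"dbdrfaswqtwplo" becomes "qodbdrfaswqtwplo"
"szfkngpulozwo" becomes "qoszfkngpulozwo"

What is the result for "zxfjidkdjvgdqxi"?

Each output is the input with this applied: prepend "qo".
"zxfjidkdjvgdqxi" → "qozxfjidkdjvgdqxi".

qozxfjidkdjvgdqxi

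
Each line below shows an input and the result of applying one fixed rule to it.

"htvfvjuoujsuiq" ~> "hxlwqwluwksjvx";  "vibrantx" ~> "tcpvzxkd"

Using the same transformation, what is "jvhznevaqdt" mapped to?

The pattern: move the first 3 characters to the end (rotate left by 3), then shift every letter 2 places forward in the alphabet (wrapping around).
Doing the same to "jvhznevaqdt": "bpgxcsfvlxj".

bpgxcsfvlxj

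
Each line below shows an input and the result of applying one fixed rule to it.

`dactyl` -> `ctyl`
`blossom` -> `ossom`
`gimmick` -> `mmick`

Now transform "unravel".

Looking at the pairs, the operation is to delete the first 2 characters.
Applying that to "unravel" gives "ravel".

ravel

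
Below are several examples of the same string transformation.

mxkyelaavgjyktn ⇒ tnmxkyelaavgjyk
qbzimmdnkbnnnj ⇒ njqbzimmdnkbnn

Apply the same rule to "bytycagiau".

aubytycagi

Rule — move the last 2 characters to the front (rotate right by 2).
Doing the same to "bytycagiau": "aubytycagi".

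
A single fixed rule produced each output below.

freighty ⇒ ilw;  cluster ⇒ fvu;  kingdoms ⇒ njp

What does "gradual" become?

jgo

The rule is to shift every letter 3 places forward in the alphabet (wrapping around), then keep one character in every 3, starting at position 1 (positions 1st, 4th, 7th, ...).
Starting from "gradual": after the first operation, "judgxdo"; after the second, "jgo".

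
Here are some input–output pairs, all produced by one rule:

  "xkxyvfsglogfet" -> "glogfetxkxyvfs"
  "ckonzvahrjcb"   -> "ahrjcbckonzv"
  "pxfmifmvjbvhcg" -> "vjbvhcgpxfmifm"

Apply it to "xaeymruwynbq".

uwynbqxaeymr

Looking at the pairs, the operation is to swap the front and back halves of the string.
"xaeymruwynbq" → "uwynbqxaeymr".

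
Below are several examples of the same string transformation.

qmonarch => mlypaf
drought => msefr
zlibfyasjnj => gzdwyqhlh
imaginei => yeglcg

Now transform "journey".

The rule is to delete the first 2 characters, then shift every letter 2 places backward in the alphabet (wrapping around).
Applying that to "journey" gives "splcw".

splcw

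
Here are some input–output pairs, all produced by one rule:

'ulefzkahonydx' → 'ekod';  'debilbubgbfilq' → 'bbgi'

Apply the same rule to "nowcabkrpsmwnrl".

The rule is to keep one character in every 3, starting at position 3 (positions 3rd, 6th, 9th, ...).
So "nowcabkrpsmwnrl" becomes "wbpwl".

wbpwl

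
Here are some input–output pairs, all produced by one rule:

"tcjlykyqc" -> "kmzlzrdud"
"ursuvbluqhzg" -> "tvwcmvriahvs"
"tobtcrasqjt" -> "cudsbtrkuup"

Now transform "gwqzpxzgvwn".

What's happening: move the first 2 characters to the end (rotate left by 2), then shift every letter 1 place forward in the alphabet (wrapping around).
Applying both steps to "gwqzpxzgvwn": "qzpxzgvwngw", then "raqyahwxohx".

raqyahwxohx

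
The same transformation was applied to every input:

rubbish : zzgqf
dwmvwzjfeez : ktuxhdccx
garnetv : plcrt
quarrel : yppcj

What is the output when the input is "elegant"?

In each case the input is transformed by: delete the first 2 characters, then shift every letter 2 places backward in the alphabet (wrapping around).
For "elegant", step one produces "egant"; step two turns that into "ceylr".

ceylr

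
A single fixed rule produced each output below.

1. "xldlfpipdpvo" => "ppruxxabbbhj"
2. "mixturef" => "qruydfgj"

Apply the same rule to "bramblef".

In each case the input is transformed by: sort the characters into alphabetical order, then shift every letter 12 places forward in the alphabet (wrapping around).
On "bramblef": the first step gives "abbeflmr", and the second then gives "mnnqrxyd".

mnnqrxyd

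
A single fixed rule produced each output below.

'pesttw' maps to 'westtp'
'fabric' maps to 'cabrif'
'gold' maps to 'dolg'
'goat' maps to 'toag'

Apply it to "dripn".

The pattern: swap the first and last characters.
For "dripn" the result is "nripd".

nripd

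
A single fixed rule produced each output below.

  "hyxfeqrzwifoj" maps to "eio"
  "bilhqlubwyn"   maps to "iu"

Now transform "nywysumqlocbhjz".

uo

In each case the input is transformed by: keep only the vowels.
"nywysumqlocbhjz" → "uo".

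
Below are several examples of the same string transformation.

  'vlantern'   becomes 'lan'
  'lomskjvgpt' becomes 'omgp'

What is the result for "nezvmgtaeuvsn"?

ezaen

The pattern: swap each adjacent pair of characters (1↔2, 3↔4, ...), then keep one character in every 3, starting at position 1 (positions 1st, 4th, 7th, ...).
For "nezvmgtaeuvsn", step one produces "envzgmatuesvn"; step two turns that into "ezaen".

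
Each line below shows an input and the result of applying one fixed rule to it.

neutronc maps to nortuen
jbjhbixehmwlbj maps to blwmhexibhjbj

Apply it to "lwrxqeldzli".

lzdleqxrwl

In each case the input is transformed by: delete the last character, then reverse the string.
Working it through for "lwrxqeldzli": intermediate "lwrxqeldzl", final "lzdleqxrwl".
(Check on "jbjhbixehmwlbj": → "jbjhbixehmwlb" → "blwmhexibhjbj" ✓)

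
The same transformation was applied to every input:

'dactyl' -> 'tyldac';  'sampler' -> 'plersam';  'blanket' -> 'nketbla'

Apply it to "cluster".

sterclu

Each output is the input with this applied: move the first 3 characters to the end (rotate left by 3).
For "cluster" the result is "sterclu".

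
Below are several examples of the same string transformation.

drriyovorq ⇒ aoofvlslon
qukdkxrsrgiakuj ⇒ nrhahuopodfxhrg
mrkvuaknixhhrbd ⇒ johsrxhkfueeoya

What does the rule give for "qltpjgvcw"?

In each case the input is transformed by: shift every letter 3 places backward in the alphabet (wrapping around).
Doing the same to "qltpjgvcw": "niqmgdszt".

niqmgdszt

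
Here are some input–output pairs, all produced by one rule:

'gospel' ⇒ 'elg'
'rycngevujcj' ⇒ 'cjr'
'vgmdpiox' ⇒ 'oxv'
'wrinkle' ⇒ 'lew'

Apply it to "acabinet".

eta

The rule is to move the first character to the end, then keep only the last 3 characters.
"acabinet" → "cabineta" → "eta".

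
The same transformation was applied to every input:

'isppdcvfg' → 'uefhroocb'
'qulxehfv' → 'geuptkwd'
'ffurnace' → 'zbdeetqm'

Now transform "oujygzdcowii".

vhhntixfycbn

Rule — shift every letter 1 place backward in the alphabet (wrapping around), then move the last 3 characters to the front (rotate right by 3).
So "oujygzdcowii" becomes "vhhntixfycbn".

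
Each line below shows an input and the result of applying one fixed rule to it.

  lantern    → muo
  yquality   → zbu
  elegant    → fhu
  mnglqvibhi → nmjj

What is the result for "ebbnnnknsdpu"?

fole

The rule is to shift every letter 1 place forward in the alphabet (wrapping around), then keep one character in every 3, starting at position 1 (positions 1st, 4th, 7th, ...).
Starting from "ebbnnnknsdpu": after the first operation, "fccoooloteqv"; after the second, "fole".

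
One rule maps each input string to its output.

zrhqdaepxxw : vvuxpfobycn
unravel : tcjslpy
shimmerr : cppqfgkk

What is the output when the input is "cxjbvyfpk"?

Rule — shift every letter 2 places backward in the alphabet (wrapping around), then move the last 3 characters to the front (rotate right by 3).
For "cxjbvyfpk", step one produces "avhztwdni"; step two turns that into "dniavhztw".

dniavhztw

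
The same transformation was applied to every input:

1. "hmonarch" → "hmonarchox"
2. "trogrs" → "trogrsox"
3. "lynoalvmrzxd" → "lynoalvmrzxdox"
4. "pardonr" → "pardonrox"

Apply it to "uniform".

uniformox

Rule — append "ox".
Applying that to "uniform" gives "uniformox".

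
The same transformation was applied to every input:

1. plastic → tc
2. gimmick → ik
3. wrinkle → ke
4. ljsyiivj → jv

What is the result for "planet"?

te

The rule is to swap each adjacent pair of characters (1↔2, 3↔4, ...), then keep only the last 2 characters.
For "planet", step one produces "lpnate"; step two turns that into "te".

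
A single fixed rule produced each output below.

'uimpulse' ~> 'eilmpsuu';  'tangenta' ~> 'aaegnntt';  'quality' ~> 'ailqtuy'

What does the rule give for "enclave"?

aceelnv

Each output is the input with this applied: sort the characters into alphabetical order.
Applying that to "enclave" gives "aceelnv".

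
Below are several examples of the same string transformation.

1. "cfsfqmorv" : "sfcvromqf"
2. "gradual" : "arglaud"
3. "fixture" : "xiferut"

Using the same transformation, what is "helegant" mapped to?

lehtnage

In each case the input is transformed by: reverse the string, then move the last 3 characters to the front (rotate right by 3).
For "helegant", step one produces "tnageleh"; step two turns that into "lehtnage".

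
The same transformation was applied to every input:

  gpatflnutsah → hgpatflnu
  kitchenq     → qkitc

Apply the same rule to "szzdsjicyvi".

iszzdsji

The rule is to move the last character to the front, then delete the last 3 characters.
Starting from "szzdsjicyvi": after the first operation, "iszzdsjicyv"; after the second, "iszzdsji".
(Check on "kitchenq": → "qkitchen" → "qkitc" ✓)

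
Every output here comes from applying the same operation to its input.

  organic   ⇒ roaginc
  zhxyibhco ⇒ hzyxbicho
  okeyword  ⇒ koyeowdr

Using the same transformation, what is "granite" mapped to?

rgnatie

The rule is to swap each adjacent pair of characters (1↔2, 3↔4, ...).
On "granite" that produces "rgnatie".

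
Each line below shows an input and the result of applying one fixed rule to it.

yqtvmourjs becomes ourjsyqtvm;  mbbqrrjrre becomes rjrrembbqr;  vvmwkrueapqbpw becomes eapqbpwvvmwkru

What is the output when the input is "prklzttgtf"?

ttgtfprklz

What's happening: swap the front and back halves of the string.
On "prklzttgtf" that produces "ttgtfprklz".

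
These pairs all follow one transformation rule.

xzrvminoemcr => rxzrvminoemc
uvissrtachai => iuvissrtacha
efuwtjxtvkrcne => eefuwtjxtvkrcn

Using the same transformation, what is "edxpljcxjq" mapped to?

The pattern: move the last character to the front.
Applying that to "edxpljcxjq" gives "qedxpljcxj".

qedxpljcxj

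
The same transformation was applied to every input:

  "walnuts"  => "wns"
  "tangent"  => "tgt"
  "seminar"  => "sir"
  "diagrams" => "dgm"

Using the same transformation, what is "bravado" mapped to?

The rule is to keep one character in every 3, starting at position 1 (positions 1st, 4th, 7th, ...).
On "bravado" that produces "bvo".

bvo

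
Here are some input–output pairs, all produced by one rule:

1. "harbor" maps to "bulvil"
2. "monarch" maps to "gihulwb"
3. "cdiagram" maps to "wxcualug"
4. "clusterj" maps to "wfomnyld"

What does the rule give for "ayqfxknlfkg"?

The pattern: shift every letter 6 places backward in the alphabet (wrapping around).
So "ayqfxknlfkg" becomes "uskzrehfzea".

uskzrehfzea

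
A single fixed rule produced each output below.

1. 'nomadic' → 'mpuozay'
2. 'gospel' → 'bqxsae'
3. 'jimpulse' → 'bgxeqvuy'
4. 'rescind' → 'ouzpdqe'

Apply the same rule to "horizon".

ulaztad

What's happening: shift every letter 12 places forward in the alphabet (wrapping around), then move the first 3 characters to the end (rotate left by 3).
Applying both steps to "horizon": "tadulaz", then "ulaztad".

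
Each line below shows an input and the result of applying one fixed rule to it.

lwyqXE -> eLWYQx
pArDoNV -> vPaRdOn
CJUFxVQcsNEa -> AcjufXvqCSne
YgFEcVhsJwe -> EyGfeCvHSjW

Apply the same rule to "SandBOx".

The pattern: move the last character to the front, then flip the case of every letter.
For "SandBOx", step one produces "xSandBO"; step two turns that into "XsANDbo".

XsANDbo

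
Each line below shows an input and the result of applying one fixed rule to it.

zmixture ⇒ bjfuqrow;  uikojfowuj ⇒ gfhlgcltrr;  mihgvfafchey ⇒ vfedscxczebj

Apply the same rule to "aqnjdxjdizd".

Each output is the input with this applied: swap the first and last characters, then shift every letter 3 places backward in the alphabet (wrapping around).
Applying both steps to "aqnjdxjdizd": "dqnjdxjdiza", then "ankgaugafwx".

ankgaugafwx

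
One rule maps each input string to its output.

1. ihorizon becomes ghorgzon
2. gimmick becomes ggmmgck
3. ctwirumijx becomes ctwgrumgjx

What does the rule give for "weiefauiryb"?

Looking at the pairs, the operation is to replace every "i" with "g".
Doing the same to "weiefauiryb": "wegefaugryb".

wegefaugryb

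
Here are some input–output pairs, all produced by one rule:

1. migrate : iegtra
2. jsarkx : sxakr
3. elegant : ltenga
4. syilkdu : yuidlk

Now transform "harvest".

Each output is the input with this applied: delete the first character, then take characters alternately from the front and the back (1st, last, 2nd, 2nd-last, ...).
Applying both steps to "harvest": "arvest", then "atrsve".

atrsve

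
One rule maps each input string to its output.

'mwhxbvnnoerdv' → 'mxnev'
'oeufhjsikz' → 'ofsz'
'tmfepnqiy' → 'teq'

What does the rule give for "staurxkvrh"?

sukh

Rule — keep one character in every 3, starting at position 1 (positions 1st, 4th, 7th, ...).
On "staurxkvrh" that produces "sukh".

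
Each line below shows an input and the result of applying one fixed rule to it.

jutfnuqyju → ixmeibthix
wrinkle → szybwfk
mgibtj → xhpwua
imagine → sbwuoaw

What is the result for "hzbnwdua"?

The pattern: reverse the string, then shift every letter 12 places backward in the alphabet (wrapping around).
Applying both steps to "hzbnwdua": "audwnbzh", then "oirkbpnv".

oirkbpnv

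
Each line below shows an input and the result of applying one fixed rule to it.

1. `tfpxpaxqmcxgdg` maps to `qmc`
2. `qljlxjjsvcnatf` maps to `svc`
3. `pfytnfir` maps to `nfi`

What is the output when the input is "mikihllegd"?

lle

Rule — swap the front and back halves of the string, then keep only the first 3 characters.
Working it through for "mikihllegd": intermediate "llegdmikih", final "lle".
(Check on "pfytnfir": → "nfirpfyt" → "nfi" ✓)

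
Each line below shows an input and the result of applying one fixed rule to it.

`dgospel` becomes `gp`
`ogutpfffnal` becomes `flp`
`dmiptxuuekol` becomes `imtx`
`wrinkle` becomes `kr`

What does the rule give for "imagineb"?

ei

Rule — sort the characters into alphabetical order, then keep one character in every 3, starting at position 3 (positions 3rd, 6th, 9th, ...).
For "imagineb", step one produces "abegiimn"; step two turns that into "ei".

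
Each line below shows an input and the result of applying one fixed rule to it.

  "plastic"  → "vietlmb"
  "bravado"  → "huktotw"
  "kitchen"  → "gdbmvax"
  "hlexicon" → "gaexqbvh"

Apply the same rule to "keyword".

What's happening: move the last character to the front, then shift every letter 7 places backward in the alphabet (wrapping around).
Applying both steps to "keyword": "dkeywor", then "wdxrphk".

wdxrphk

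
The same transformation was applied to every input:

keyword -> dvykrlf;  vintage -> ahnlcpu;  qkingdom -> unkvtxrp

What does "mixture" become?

Rule — move the first 3 characters to the end (rotate left by 3), then shift every letter 7 places forward in the alphabet (wrapping around).
On "mixture" that produces "abyltpe".

abyltpe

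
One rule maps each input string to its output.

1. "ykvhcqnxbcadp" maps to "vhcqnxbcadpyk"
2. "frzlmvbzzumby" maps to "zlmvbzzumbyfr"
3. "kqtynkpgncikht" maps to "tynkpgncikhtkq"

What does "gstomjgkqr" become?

In each case the input is transformed by: move the first 2 characters to the end (rotate left by 2).
Applying that to "gstomjgkqr" gives "tomjgkqrgs".

tomjgkqrgs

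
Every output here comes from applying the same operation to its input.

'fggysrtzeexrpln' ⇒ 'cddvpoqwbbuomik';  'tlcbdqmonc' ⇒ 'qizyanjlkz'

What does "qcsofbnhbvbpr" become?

The transformation: shift every letter 3 places backward in the alphabet (wrapping around).
Doing the same to "qcsofbnhbvbpr": "nzplcykeysymo".

nzplcykeysymo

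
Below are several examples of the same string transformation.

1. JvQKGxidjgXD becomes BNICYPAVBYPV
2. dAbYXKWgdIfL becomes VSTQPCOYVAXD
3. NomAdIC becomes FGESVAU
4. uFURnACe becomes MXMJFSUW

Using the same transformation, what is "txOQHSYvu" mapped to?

LPGIZKQNM

What's happening: shift every letter 8 places backward in the alphabet (wrapping around), then convert every letter to uppercase.
For "txOQHSYvu", step one produces "lpGIZKQnm"; step two turns that into "LPGIZKQNM".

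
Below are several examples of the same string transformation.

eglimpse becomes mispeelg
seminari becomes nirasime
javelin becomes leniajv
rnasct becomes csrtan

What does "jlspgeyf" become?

What's happening: move the first 3 characters to the end (rotate left by 3), then swap each adjacent pair of characters (1↔2, 3↔4, ...).
Working it through for "jlspgeyf": intermediate "pgeyfjls", final "gpyejfsl".

gpyejfsl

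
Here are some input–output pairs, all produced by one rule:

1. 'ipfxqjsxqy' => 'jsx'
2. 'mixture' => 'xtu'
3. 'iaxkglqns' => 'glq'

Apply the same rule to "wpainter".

What's happening: move the last 2 characters to the front (rotate right by 2), then keep only the last 3 characters.
Starting from "wpainter": after the first operation, "erwpaint"; after the second, "int".

int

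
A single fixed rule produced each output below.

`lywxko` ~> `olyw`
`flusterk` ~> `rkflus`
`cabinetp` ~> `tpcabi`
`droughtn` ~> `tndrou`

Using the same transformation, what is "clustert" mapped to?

What's happening: swap the front and back halves of the string, then delete the first 2 characters.
On "clustert": the first step gives "tertclus", and the second then gives "rtclus".

rtclus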